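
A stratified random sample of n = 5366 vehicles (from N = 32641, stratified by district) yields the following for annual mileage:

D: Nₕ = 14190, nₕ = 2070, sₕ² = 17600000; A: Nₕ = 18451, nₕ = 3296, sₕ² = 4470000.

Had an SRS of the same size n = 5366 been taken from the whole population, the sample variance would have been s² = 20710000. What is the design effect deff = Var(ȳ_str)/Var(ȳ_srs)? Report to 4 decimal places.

Var(ȳ_str) = Σ Wₕ²(1−fₕ)sₕ²/nₕ with Wₕ = Nₕ/32641:
  D: (14190/32641)²·(1−2070/14190)·17600000/2070 = 1372.4623
  A: (18451/32641)²·(1−3296/18451)·4470000/3296 = 355.93382
  → Var(ȳ_str) = 1728.3961.
Var(ȳ_srs) = (1 − 5366/32641)·20710000/5366 = 3225.0075.
deff = 1728.3961 / 3225.0075 = 0.5359.

0.5359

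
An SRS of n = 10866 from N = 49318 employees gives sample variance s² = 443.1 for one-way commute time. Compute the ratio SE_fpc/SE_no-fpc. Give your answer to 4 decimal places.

0.8830

f = n/N = 10866/49318 = 0.22032524.
SE_no-fpc = √(s²/n) = 0.20193706; SE_fpc = √((1−f)s²/n) = 0.17830879.
Ratio = √(1−f) = 0.88299194.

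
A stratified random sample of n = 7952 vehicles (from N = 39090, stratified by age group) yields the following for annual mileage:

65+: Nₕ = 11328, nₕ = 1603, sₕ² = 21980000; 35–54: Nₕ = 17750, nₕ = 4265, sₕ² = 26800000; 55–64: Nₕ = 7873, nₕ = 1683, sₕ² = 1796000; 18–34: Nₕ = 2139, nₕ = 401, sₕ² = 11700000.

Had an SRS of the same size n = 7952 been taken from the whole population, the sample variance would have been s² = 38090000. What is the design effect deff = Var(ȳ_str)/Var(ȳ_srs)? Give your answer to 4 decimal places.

Var(ȳ_str) = Σ Wₕ²(1−fₕ)sₕ²/nₕ with Wₕ = Nₕ/39090:
  65+: (11328/39090)²·(1−1603/11328)·21980000/1603 = 988.56601
  35–54: (17750/39090)²·(1−4265/17750)·26800000/4265 = 984.31414
  55–64: (7873/39090)²·(1−1683/7873)·1796000/1683 = 34.034688
  18–34: (2139/39090)²·(1−401/2139)·11700000/401 = 70.985673
  → Var(ȳ_str) = 2077.9005.
Var(ȳ_srs) = (1 − 7952/39090)·38090000/7952 = 3815.5719.
deff = 2077.9005 / 3815.5719 = 0.5446.

0.5446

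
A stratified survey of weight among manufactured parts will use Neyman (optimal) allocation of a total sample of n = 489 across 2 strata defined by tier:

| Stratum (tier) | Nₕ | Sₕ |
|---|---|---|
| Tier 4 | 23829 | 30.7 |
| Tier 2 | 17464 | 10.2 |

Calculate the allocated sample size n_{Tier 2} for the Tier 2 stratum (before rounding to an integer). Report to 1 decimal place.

Neyman allocation: nₕ = n·NₕSₕ / Σⱼ NⱼSⱼ.
Σ NⱼSⱼ = 23829·30.7 + 17464·10.2 = 909683.1.
n_{Tier 2} = 489·17464·10.2 / 909683.1 = 95.8.

95.8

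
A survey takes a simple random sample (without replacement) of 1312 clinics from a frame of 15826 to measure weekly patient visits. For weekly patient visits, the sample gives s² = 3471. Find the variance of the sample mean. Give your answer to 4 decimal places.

Under SRS without replacement, Var(ȳ) = (1 − f)·s²/n with f = n/N = 1312/15826 = 0.08290155.
Var(ȳ) = (1 − 0.08290155)·3471/1312 = 0.91709845·2.6455793 = 2.4262566.

2.4263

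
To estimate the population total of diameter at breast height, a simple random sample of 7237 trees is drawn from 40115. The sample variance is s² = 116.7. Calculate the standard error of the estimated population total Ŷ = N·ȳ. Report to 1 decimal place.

4611.7

Var(Ŷ) = N²·Var(ȳ) = N²·(1 − n/N)·s²/n.
f = 7237/40115 = 0.18040633; Var(ȳ) = 0.81959367·116.7/7237 = 0.01321633.
Var(Ŷ) = 40115² · 0.01321633 = 2.1267893 × 10^7.
SE(Ŷ) = √(2.1267893 × 10^7) = 4611.7.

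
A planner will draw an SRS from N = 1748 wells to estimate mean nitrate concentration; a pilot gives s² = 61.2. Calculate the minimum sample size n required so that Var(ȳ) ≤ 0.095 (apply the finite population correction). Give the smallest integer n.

Without fpc, n₀ = s²/D = 61.2/0.095 = 644.2105.
With fpc, (1 − n/N)·s²/n ≤ D requires n ≥ n₀/(1 + n₀/N) = 644.2105/(1 + 644.2105/1748) = 470.7278.
Rounding up, n = 471.

471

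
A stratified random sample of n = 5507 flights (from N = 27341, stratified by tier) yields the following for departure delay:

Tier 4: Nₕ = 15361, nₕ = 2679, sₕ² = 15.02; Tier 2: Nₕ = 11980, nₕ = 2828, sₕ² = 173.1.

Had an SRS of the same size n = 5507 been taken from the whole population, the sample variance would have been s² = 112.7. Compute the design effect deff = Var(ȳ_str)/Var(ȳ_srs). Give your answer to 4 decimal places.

Var(ȳ_str) = Σ Wₕ²(1−fₕ)sₕ²/nₕ with Wₕ = Nₕ/27341:
  Tier 4: (15361/27341)²·(1−2679/15361)·15.02/2679 = 0.0014610856
  Tier 2: (11980/27341)²·(1−2828/11980)·173.1/2828 = 0.00897763
  → Var(ȳ_str) = 0.010438716.
Var(ȳ_srs) = (1 − 5507/27341)·112.7/5507 = 0.016342848.
deff = 0.010438716 / 0.016342848 = 0.6387.

0.6387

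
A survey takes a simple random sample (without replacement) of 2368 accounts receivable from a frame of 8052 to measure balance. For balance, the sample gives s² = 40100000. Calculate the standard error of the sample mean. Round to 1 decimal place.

Under SRS without replacement, Var(ȳ) = (1 − f)·s²/n with f = n/N = 2368/8052 = 0.29408843.
Var(ȳ) = (1 − 0.29408843)·40100000/2368 = 0.70591157·16934.122 = 11953.992.
SE(ȳ) = √(11953.992) = 109.3.

109.3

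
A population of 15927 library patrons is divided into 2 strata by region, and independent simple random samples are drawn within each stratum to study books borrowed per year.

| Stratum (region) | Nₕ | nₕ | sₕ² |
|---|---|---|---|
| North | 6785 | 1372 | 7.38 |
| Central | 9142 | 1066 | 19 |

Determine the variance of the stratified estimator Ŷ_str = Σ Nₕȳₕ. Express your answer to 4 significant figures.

1.513 × 10^6

Var(Ŷ_str) = Σₕ Nₕ²(1 − fₕ)sₕ²/nₕ.
North: 6785²·(1 − 1372/6785)·7.38/1372 = 197555.96.
Central: 9142²·(1 − 1066/9142)·19/1066 = 1.3159334 × 10^6.
Sum = 1.5134894 × 10^6.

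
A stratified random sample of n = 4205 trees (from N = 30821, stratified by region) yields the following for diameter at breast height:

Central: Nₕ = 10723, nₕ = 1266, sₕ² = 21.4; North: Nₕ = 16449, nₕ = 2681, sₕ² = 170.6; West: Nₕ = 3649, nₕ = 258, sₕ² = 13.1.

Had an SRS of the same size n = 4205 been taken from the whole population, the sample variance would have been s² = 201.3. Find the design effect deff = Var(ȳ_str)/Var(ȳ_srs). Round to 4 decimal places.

0.4266

Var(ȳ_str) = Σ Wₕ²(1−fₕ)sₕ²/nₕ with Wₕ = Nₕ/30821:
  Central: (10723/30821)²·(1−1266/10723)·21.4/1266 = 0.0018044976
  North: (16449/30821)²·(1−2681/16449)·170.6/2681 = 0.015170473
  West: (3649/30821)²·(1−258/3649)·13.1/258 = 6.613933 × 10^-4
  → Var(ȳ_str) = 0.017636364.
Var(ȳ_srs) = (1 − 4205/30821)·201.3/4205 = 0.04134032.
deff = 0.017636364 / 0.04134032 = 0.4266.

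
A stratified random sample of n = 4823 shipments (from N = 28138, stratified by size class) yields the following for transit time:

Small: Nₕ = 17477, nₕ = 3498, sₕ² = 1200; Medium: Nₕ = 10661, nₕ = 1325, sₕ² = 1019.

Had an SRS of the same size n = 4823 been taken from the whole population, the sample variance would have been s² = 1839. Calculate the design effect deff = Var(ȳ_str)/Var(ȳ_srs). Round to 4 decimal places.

0.6411

Var(ȳ_str) = Σ Wₕ²(1−fₕ)sₕ²/nₕ with Wₕ = Nₕ/28138:
  Small: (17477/28138)²·(1−3498/17477)·1200/3498 = 0.10585661
  Medium: (10661/28138)²·(1−1325/10661)·1019/1325 = 0.096678664
  → Var(ȳ_str) = 0.20253527.
Var(ȳ_srs) = (1 − 4823/28138)·1839/4823 = 0.31594149.
deff = 0.20253527 / 0.31594149 = 0.6411.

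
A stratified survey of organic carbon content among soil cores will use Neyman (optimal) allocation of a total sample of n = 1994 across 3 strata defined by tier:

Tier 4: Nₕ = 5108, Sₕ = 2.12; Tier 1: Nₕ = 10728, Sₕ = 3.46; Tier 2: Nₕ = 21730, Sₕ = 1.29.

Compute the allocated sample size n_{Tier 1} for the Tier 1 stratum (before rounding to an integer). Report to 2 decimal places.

Neyman allocation: nₕ = n·NₕSₕ / Σⱼ NⱼSⱼ.
Σ NⱼSⱼ = 5108·2.12 + 10728·3.46 + 21730·1.29 = 75979.54.
n_{Tier 1} = 1994·10728·3.46 / 75979.54 = 974.14.

974.14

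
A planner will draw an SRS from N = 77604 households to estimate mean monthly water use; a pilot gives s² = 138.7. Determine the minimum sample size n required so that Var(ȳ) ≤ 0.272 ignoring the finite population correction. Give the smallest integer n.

510

Without fpc, n₀ = s²/D = 138.7/0.272 = 509.9265.
Rounding up, n = 510.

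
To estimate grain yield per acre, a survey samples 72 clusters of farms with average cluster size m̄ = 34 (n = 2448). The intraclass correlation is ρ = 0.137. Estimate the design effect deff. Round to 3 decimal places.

deff = 1 + (34 − 1)·0.137 = 1 + 4.521 = 5.521.

5.521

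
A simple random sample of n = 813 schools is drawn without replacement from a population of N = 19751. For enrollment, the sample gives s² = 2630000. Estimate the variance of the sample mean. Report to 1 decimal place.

Under SRS without replacement, Var(ȳ) = (1 − f)·s²/n with f = n/N = 813/19751 = 0.04116247.
Var(ȳ) = (1 − 0.04116247)·2630000/813 = 0.95883753·3234.9323 = 3101.7745.

3101.8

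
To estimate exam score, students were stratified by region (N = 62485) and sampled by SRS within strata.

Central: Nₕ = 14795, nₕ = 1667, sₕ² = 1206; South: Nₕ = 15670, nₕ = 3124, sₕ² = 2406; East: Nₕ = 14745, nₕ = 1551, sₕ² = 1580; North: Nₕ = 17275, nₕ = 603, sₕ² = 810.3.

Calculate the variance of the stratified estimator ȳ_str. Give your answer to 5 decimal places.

Var(ȳ_str) = Σₕ Wₕ²(1 − fₕ)sₕ²/nₕ with Wₕ = Nₕ/N, N = 62485.
Central: Wₕ = 0.23677683; term = 0.23677683²·(1 − 0.11267320)·1206/1667 = 0.035989325.
South: Wₕ = 0.25078019; term = 0.25078019²·(1 − 0.19936184)·2406/3124 = 0.038779958.
East: Wₕ = 0.23597663; term = 0.23597663²·(1 − 0.10518820)·1580/1551 = 0.050759227.
North: Wₕ = 0.27646635; term = 0.27646635²·(1 − 0.03490593)·810.3/603 = 0.099124894.
Sum = 0.2246534.

0.22465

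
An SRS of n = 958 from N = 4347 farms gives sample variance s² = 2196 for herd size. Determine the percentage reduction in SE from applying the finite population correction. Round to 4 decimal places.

f = n/N = 958/4347 = 0.22038187.
SE_no-fpc = √(s²/n) = 1.5140263; SE_fpc = √((1−f)s²/n) = 1.3368244.
Ratio = √(1−f) = 0.88295987. Reduction = 100·(1 − 0.88295987) = 11.7040%.

11.7040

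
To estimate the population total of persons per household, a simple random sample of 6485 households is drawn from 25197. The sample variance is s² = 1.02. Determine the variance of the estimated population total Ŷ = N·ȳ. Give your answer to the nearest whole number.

Var(Ŷ) = N²·Var(ȳ) = N²·(1 − n/N)·s²/n.
f = 6485/25197 = 0.25737191; Var(ȳ) = 0.74262809·1.02/6485 = 1.1680504 × 10^-4.
Var(Ŷ) = 25197² · (1.1680504 × 10^-4) = 74158.213.

74158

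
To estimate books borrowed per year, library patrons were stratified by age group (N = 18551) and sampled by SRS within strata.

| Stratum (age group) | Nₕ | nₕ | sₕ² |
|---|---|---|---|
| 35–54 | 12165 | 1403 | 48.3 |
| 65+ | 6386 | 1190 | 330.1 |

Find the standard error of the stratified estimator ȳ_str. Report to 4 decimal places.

Var(ȳ_str) = Σₕ Wₕ²(1 − fₕ)sₕ²/nₕ with Wₕ = Nₕ/N, N = 18551.
35–54: Wₕ = 0.65575980; term = 0.65575980²·(1 − 0.11533087)·48.3/1403 = 0.013096641.
65+: Wₕ = 0.34424020; term = 0.34424020²·(1 − 0.18634513)·330.1/1190 = 0.026746193.
Sum = 0.039842834.
SE = √(0.039842834) = 0.1996.

0.1996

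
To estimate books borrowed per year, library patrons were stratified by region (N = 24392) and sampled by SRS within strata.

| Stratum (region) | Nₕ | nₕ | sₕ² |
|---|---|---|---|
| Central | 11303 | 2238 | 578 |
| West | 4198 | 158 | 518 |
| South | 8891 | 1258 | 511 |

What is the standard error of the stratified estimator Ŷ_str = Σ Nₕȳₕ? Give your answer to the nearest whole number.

10471

Var(Ŷ_str) = Σₕ Nₕ²(1 − fₕ)sₕ²/nₕ.
Central: 11303²·(1 − 2238/11303)·578/2238 = 2.6462404 × 10^7.
West: 4198²·(1 − 158/4198)·518/158 = 5.5602776 × 10^7.
South: 8891²·(1 − 1258/8891)·511/1258 = 2.7566786 × 10^7.
Sum = 1.0963197 × 10^8.
SE = √(1.0963197 × 10^8) = 10471.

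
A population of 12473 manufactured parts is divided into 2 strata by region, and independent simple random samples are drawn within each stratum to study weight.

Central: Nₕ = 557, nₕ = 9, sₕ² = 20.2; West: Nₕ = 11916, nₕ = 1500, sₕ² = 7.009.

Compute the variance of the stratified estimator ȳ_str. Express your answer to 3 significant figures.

0.00813

Var(ȳ_str) = Σₕ Wₕ²(1 − fₕ)sₕ²/nₕ with Wₕ = Nₕ/N, N = 12473.
Central: Wₕ = 0.04465646; term = 0.04465646²·(1 − 0.01615799)·20.2/9 = 0.0044035483.
West: Wₕ = 0.95534354; term = 0.95534354²·(1 − 0.12588117)·7.009/1500 = 0.0037278156.
Sum = 0.0081313639.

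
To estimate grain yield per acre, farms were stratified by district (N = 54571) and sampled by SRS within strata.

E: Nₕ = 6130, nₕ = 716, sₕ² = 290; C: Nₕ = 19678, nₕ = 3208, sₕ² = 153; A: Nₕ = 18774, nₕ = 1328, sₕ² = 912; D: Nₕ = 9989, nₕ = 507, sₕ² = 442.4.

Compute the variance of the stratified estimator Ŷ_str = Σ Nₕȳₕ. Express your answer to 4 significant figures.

3.365 × 10^8

Var(Ŷ_str) = Σₕ Nₕ²(1 − fₕ)sₕ²/nₕ.
E: 6130²·(1 − 716/6130)·290/716 = 1.3441994 × 10^7.
C: 19678²·(1 − 3208/19678)·153/3208 = 1.5457228 × 10^7.
A: 18774²·(1 − 1328/18774)·912/1328 = 2.2493107 × 10^8.
D: 9989²·(1 − 507/9989)·442.4/507 = 8.2647386 × 10^7.
Sum = 3.3647768 × 10^8.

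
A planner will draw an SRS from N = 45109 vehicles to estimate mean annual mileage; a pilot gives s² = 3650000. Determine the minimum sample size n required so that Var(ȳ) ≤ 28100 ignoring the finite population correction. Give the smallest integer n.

130

Without fpc, n₀ = s²/D = 3650000/28100 = 129.8932.
Rounding up, n = 130.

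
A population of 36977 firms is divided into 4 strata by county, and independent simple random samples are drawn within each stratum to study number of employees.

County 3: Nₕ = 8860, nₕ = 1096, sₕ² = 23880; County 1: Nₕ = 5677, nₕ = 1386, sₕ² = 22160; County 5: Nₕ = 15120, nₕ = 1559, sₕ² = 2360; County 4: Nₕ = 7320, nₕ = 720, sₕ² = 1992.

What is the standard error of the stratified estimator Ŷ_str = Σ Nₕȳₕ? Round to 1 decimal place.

Var(Ŷ_str) = Σₕ Nₕ²(1 − fₕ)sₕ²/nₕ.
County 3: 8860²·(1 − 1096/8860)·23880/1096 = 1.4987977 × 10^9.
County 1: 5677²·(1 − 1386/5677)·22160/1386 = 3.894789 × 10^8.
County 5: 15120²·(1 − 1559/15120)·2360/1559 = 3.103912 × 10^8.
County 4: 7320²·(1 − 720/7320)·1992/720 = 1.336632 × 10^8.
Sum = 2.332331 × 10^9.
SE = √(2.332331 × 10^9) = 48294.2.

48294.2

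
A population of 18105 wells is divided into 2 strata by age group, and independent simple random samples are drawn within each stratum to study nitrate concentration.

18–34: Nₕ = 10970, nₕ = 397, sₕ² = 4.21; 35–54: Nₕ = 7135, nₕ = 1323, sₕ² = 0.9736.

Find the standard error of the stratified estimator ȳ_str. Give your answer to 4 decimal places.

Var(ȳ_str) = Σₕ Wₕ²(1 − fₕ)sₕ²/nₕ with Wₕ = Nₕ/N, N = 18105.
18–34: Wₕ = 0.60590997; term = 0.60590997²·(1 − 0.03618961)·4.21/397 = 0.0037523159.
35–54: Wₕ = 0.39409003; term = 0.39409003²·(1 − 0.18542397)·0.9736/1323 = 9.309862 × 10^-5.
Sum = 0.0038454145.
SE = √(0.0038454145) = 0.0620.

0.0620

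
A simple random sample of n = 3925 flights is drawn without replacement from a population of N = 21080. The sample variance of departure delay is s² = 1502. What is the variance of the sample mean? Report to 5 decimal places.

Under SRS without replacement, Var(ȳ) = (1 − f)·s²/n with f = n/N = 3925/21080 = 0.18619545.
Var(ȳ) = (1 − 0.18619545)·1502/3925 = 0.81380455·0.38267516 = 0.31142279.

0.31142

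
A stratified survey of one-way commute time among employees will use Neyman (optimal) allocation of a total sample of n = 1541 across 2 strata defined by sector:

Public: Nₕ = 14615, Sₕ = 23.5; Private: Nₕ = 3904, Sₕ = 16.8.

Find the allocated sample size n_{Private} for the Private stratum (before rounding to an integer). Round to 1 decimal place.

247.1

Neyman allocation: nₕ = n·NₕSₕ / Σⱼ NⱼSⱼ.
Σ NⱼSⱼ = 14615·23.5 + 3904·16.8 = 409039.7.
n_{Private} = 1541·3904·16.8 / 409039.7 = 247.1.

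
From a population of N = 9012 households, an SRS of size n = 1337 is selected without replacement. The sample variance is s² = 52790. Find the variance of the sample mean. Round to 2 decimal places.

33.63

Under SRS without replacement, Var(ȳ) = (1 − f)·s²/n with f = n/N = 1337/9012 = 0.14835775.
Var(ȳ) = (1 − 0.14835775)·52790/1337 = 0.85164225·39.483919 = 33.626174.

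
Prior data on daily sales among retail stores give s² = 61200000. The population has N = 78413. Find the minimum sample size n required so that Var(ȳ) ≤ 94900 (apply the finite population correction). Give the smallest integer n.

Without fpc, n₀ = s²/D = 61200000/94900 = 644.8894.
With fpc, (1 − n/N)·s²/n ≤ D requires n ≥ n₀/(1 + n₀/N) = 644.8894/(1 + 644.8894/78413) = 639.6289.
Rounding up, n = 640.

640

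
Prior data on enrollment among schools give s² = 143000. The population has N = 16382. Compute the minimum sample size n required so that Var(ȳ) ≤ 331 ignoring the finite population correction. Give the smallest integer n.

433

Without fpc, n₀ = s²/D = 143000/331 = 432.0242.
Rounding up, n = 433.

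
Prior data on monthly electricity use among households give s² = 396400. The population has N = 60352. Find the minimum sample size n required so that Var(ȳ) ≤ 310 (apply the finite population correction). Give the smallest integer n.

1253

Without fpc, n₀ = s²/D = 396400/310 = 1278.7097.
With fpc, (1 − n/N)·s²/n ≤ D requires n ≥ n₀/(1 + n₀/N) = 1278.7097/(1 + 1278.7097/60352) = 1252.1791.
Rounding up, n = 1253.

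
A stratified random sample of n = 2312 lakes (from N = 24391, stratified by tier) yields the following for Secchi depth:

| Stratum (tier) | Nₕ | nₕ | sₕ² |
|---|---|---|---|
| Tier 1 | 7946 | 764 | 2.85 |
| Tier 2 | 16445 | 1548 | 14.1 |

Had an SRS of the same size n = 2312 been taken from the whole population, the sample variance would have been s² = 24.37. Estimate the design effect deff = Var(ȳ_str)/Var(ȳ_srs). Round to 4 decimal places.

Var(ȳ_str) = Σ Wₕ²(1−fₕ)sₕ²/nₕ with Wₕ = Nₕ/24391:
  Tier 1: (7946/24391)²·(1−764/7946)·2.85/764 = 3.5783783 × 10^-4
  Tier 2: (16445/24391)²·(1−1548/16445)·14.1/1548 = 0.0037507804
  → Var(ȳ_str) = 0.0041086182.
Var(ȳ_srs) = (1 − 2312/24391)·24.37/2312 = 0.0095415184.
deff = 0.0041086182 / 0.0095415184 = 0.4306.

0.4306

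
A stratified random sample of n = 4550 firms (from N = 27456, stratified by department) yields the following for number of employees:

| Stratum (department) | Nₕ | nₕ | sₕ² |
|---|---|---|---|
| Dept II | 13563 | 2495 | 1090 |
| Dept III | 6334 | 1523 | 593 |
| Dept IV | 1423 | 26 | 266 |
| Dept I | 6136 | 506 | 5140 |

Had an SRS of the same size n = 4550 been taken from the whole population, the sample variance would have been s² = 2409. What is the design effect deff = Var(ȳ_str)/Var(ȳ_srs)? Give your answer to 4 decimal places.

1.3476

Var(ȳ_str) = Σ Wₕ²(1−fₕ)sₕ²/nₕ with Wₕ = Nₕ/27456:
  Dept II: (13563/27456)²·(1−2495/13563)·1090/2495 = 0.086997411
  Dept III: (6334/27456)²·(1−1523/6334)·593/1523 = 0.015739599
  Dept IV: (1423/27456)²·(1−26/1423)·266/26 = 0.026979572
  Dept I: (6136/27456)²·(1−506/6136)·5140/506 = 0.465513
  → Var(ȳ_str) = 0.59522958.
Var(ȳ_srs) = (1 − 4550/27456)·2409/4550 = 0.44171016.
deff = 0.59522958 / 0.44171016 = 1.3476.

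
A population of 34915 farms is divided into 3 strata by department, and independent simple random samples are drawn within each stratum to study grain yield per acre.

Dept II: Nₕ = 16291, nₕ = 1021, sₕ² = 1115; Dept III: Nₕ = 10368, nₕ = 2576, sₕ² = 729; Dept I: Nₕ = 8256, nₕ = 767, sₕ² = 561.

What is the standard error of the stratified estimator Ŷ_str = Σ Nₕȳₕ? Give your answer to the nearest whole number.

18432

Var(Ŷ_str) = Σₕ Nₕ²(1 − fₕ)sₕ²/nₕ.
Dept II: 16291²·(1 − 1021/16291)·1115/1021 = 2.7166639 × 10^8.
Dept III: 10368²·(1 − 2576/10368)·729/2576 = 2.2862599 × 10^7.
Dept I: 8256²·(1 − 767/8256)·561/767 = 4.5223171 × 10^7.
Sum = 3.3975216 × 10^8.
SE = √(3.3975216 × 10^8) = 18432.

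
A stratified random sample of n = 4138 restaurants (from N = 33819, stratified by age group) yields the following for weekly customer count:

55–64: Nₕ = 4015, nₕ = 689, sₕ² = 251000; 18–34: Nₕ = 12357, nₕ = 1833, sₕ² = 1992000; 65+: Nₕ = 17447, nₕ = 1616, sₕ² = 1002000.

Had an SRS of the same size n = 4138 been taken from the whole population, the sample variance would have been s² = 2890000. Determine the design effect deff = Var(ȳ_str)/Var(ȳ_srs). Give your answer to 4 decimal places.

0.4528

Var(ȳ_str) = Σ Wₕ²(1−fₕ)sₕ²/nₕ with Wₕ = Nₕ/33819:
  55–64: (4015/33819)²·(1−689/4015)·251000/689 = 4.2534445
  18–34: (12357/33819)²·(1−1833/12357)·1992000/1833 = 123.56607
  65+: (17447/33819)²·(1−1616/17447)·1002000/1616 = 149.73866
  → Var(ȳ_str) = 277.55817.
Var(ȳ_srs) = (1 − 4138/33819)·2890000/4138 = 612.9501.
deff = 277.55817 / 612.9501 = 0.4528.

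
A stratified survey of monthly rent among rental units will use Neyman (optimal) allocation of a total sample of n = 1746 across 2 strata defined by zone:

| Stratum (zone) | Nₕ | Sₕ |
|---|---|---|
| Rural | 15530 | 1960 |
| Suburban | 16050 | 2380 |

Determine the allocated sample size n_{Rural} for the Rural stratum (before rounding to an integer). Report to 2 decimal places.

Neyman allocation: nₕ = n·NₕSₕ / Σⱼ NⱼSⱼ.
Σ NⱼSⱼ = 15530·1960 + 16050·2380 = 6.86378 × 10^7.
n_{Rural} = 1746·15530·1960 / (6.86378 × 10^7) = 774.30.

774.30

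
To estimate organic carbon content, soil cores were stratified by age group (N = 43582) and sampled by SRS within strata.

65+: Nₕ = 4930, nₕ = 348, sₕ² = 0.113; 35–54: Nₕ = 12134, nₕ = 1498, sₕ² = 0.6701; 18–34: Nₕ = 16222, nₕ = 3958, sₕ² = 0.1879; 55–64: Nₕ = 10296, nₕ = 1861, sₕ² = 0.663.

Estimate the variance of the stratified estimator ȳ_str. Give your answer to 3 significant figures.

5.55 × 10^-5

Var(ȳ_str) = Σₕ Wₕ²(1 − fₕ)sₕ²/nₕ with Wₕ = Nₕ/N, N = 43582.
65+: Wₕ = 0.11312010; term = 0.11312010²·(1 − 0.07058824)·0.113/348 = 3.8617743 × 10^-6.
35–54: Wₕ = 0.27841770; term = 0.27841770²·(1 − 0.12345476)·0.6701/1498 = 3.0394557 × 10^-5.
18–34: Wₕ = 0.37221789; term = 0.37221789²·(1 − 0.24398964)·0.1879/3958 = 4.972482 × 10^-6.
55–64: Wₕ = 0.23624432; term = 0.23624432²·(1 − 0.18074981)·0.663/1861 = 1.6289452 × 10^-5.
Sum = 5.5518265 × 10^-5.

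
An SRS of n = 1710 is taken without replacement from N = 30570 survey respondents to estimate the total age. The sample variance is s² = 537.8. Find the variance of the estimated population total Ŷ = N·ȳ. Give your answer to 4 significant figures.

Var(Ŷ) = N²·Var(ȳ) = N²·(1 − n/N)·s²/n.
f = 1710/30570 = 0.05593719; Var(ȳ) = 0.94406281·537.8/1710 = 0.29691051.
Var(Ŷ) = 30570² · 0.29691051 = 2.7747026 × 10^8.

2.775 × 10^8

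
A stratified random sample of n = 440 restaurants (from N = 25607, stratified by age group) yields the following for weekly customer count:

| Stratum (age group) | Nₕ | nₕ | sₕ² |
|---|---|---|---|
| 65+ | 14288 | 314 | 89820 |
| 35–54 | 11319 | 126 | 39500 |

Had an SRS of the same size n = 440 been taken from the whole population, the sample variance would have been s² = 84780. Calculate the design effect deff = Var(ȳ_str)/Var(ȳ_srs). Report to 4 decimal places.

Var(ȳ_str) = Σ Wₕ²(1−fₕ)sₕ²/nₕ with Wₕ = Nₕ/25607:
  65+: (14288/25607)²·(1−314/14288)·89820/314 = 87.100005
  35–54: (11319/25607)²·(1−126/11319)·39500/126 = 60.570856
  → Var(ȳ_str) = 147.67086.
Var(ȳ_srs) = (1 − 440/25607)·84780/440 = 189.371.
deff = 147.67086 / 189.371 = 0.7798.

0.7798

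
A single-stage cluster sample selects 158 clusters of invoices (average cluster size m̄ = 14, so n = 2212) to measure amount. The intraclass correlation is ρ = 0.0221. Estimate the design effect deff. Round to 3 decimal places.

1.287

deff = 1 + (14 − 1)·0.0221 = 1 + 0.2873 = 1.2873.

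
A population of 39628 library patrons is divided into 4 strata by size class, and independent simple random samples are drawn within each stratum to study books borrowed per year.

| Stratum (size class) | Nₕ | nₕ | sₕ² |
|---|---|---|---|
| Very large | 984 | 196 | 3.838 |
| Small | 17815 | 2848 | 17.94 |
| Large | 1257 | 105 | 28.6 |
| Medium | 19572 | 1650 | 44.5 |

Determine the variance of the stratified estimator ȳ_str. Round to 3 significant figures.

0.00735

Var(ȳ_str) = Σₕ Wₕ²(1 − fₕ)sₕ²/nₕ with Wₕ = Nₕ/N, N = 39628.
Very large: Wₕ = 0.02483093; term = 0.02483093²·(1 − 0.19918699)·3.838/196 = 9.6686515 × 10^-6.
Small: Wₕ = 0.44955587; term = 0.44955587²·(1 − 0.15986528)·17.94/2848 = 0.0010695442.
Large: Wₕ = 0.03172000; term = 0.03172000²·(1 − 0.08353222)·28.6/105 = 2.5116561 × 10^-4.
Medium: Wₕ = 0.49389321; term = 0.49389321²·(1 − 0.08430411)·44.5/1650 = 0.0060241176.
Sum = 0.0073544961.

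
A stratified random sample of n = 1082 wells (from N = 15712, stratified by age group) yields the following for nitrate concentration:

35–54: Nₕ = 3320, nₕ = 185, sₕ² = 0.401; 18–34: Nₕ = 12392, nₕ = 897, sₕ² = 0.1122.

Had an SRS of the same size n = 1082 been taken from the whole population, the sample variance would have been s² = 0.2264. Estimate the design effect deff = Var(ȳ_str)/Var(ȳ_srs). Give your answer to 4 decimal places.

0.8395

Var(ȳ_str) = Σ Wₕ²(1−fₕ)sₕ²/nₕ with Wₕ = Nₕ/15712:
  35–54: (3320/15712)²·(1−185/3320)·0.401/185 = 9.1387192 × 10^-5
  18–34: (12392/15712)²·(1−897/12392)·0.1122/897 = 7.2175176 × 10^-5
  → Var(ȳ_str) = 1.6356237 × 10^-4.
Var(ȳ_srs) = (1 − 1082/15712)·0.2264/1082 = 1.9483278 × 10^-4.
deff = (1.6356237 × 10^-4) / (1.9483278 × 10^-4) = 0.8395.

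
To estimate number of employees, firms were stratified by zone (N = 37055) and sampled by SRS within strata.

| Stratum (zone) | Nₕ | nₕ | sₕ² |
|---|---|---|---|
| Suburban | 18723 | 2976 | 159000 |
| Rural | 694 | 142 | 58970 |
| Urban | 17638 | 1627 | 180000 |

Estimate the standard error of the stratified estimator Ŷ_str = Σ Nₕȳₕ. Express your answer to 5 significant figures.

Var(Ŷ_str) = Σₕ Nₕ²(1 − fₕ)sₕ²/nₕ.
Suburban: 18723²·(1 − 2976/18723)·159000/2976 = 1.5752064 × 10^10.
Rural: 694²·(1 − 142/694)·58970/142 = 1.5908943 × 10^8.
Urban: 17638²·(1 − 1627/17638)·180000/1627 = 3.1243001 × 10^10.
Sum = 4.7154154 × 10^10.
SE = √(4.7154154 × 10^10) = 217150.

217150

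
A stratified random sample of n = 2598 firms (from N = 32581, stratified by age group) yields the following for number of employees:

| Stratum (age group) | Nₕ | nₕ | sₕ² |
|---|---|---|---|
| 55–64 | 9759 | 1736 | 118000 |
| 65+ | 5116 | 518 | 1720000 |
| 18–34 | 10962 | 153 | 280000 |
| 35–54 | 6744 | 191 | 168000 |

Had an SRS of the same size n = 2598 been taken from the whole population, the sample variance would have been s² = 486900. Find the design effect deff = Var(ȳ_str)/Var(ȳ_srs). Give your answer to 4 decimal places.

Var(ȳ_str) = Σ Wₕ²(1−fₕ)sₕ²/nₕ with Wₕ = Nₕ/32581:
  55–64: (9759/32581)²·(1−1736/9759)·118000/1736 = 5.0135526
  65+: (5116/32581)²·(1−518/5116)·1720000/518 = 73.581624
  18–34: (10962/32581)²·(1−153/10962)·280000/153 = 204.274
  35–54: (6744/32581)²·(1−191/6744)·168000/191 = 36.61886
  → Var(ȳ_str) = 319.48804.
Var(ȳ_srs) = (1 − 2598/32581)·486900/2598 = 172.4691.
deff = 319.48804 / 172.4691 = 1.8524.

1.8524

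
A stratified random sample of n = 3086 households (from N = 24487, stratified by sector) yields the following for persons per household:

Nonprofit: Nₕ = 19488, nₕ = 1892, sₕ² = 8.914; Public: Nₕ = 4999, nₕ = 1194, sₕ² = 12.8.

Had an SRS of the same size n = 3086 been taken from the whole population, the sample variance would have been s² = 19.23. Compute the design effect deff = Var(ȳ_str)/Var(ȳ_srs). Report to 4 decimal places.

Var(ȳ_str) = Σ Wₕ²(1−fₕ)sₕ²/nₕ with Wₕ = Nₕ/24487:
  Nonprofit: (19488/24487)²·(1−1892/19488)·8.914/1892 = 0.0026943968
  Public: (4999/24487)²·(1−1194/4999)·12.8/1194 = 3.400731 × 10^-4
  → Var(ȳ_str) = 0.0030344699.
Var(ȳ_srs) = (1 − 3086/24487)·19.23/3086 = 0.0054460528.
deff = 0.0030344699 / 0.0054460528 = 0.5572.

0.5572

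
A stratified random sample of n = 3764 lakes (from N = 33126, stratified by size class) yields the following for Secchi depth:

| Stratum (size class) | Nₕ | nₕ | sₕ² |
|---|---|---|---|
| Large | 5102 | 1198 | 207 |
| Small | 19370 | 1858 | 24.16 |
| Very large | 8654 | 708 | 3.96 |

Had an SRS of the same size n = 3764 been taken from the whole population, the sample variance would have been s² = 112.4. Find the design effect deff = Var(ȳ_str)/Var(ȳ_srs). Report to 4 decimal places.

0.2836

Var(ȳ_str) = Σ Wₕ²(1−fₕ)sₕ²/nₕ with Wₕ = Nₕ/33126:
  Large: (5102/33126)²·(1−1198/5102)·207/1198 = 0.0031363592
  Small: (19370/33126)²·(1−1858/19370)·24.16/1858 = 0.0040195607
  Very large: (8654/33126)²·(1−708/8654)·3.96/708 = 3.505011 × 10^-4
  → Var(ȳ_str) = 0.007506421.
Var(ȳ_srs) = (1 − 3764/33126)·112.4/3764 = 0.026468744.
deff = 0.007506421 / 0.026468744 = 0.2836.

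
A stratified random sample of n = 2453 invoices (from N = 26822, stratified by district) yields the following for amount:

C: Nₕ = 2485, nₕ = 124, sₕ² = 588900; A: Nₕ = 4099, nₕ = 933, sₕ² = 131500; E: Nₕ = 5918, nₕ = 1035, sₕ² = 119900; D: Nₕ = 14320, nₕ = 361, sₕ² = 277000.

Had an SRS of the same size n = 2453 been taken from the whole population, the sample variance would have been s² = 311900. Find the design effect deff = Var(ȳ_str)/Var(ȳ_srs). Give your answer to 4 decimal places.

Var(ȳ_str) = Σ Wₕ²(1−fₕ)sₕ²/nₕ with Wₕ = Nₕ/26822:
  C: (2485/26822)²·(1−124/2485)·588900/124 = 38.731109
  A: (4099/26822)²·(1−933/4099)·131500/933 = 2.5424395
  E: (5918/26822)²·(1−1035/5918)·119900/1035 = 4.6532695
  D: (14320/26822)²·(1−361/14320)·277000/361 = 213.20018
  → Var(ȳ_str) = 259.127.
Var(ȳ_srs) = (1 − 2453/26822)·311900/2453 = 115.52191.
deff = 259.127 / 115.52191 = 2.2431.

2.2431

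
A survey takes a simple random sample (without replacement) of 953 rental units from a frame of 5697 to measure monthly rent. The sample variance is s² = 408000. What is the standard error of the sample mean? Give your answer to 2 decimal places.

18.88

Under SRS without replacement, Var(ȳ) = (1 − f)·s²/n with f = n/N = 953/5697 = 0.16728103.
Var(ȳ) = (1 − 0.16728103)·408000/953 = 0.83271897·428.12172 = 356.50508.
SE(ȳ) = √(356.50508) = 18.88.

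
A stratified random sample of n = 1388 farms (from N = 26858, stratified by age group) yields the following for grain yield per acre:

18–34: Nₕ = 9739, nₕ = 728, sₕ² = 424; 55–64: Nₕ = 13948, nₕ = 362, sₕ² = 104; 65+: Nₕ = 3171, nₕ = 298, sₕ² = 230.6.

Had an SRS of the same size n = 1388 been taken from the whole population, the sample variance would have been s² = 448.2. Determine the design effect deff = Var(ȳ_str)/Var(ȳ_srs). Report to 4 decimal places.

0.5098

Var(ȳ_str) = Σ Wₕ²(1−fₕ)sₕ²/nₕ with Wₕ = Nₕ/26858:
  18–34: (9739/26858)²·(1−728/9739)·424/728 = 0.070855651
  55–64: (13948/26858)²·(1−362/13948)·104/362 = 0.075471152
  65+: (3171/26858)²·(1−298/3171)·230.6/298 = 0.0097729926
  → Var(ȳ_str) = 0.1560998.
Var(ȳ_srs) = (1 − 1388/26858)·448.2/1388 = 0.3062229.
deff = 0.1560998 / 0.3062229 = 0.5098.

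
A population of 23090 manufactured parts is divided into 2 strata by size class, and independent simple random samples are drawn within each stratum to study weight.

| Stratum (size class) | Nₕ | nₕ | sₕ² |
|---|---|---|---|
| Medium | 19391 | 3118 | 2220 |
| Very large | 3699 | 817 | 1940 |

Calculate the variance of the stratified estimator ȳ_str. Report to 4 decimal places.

Var(ȳ_str) = Σₕ Wₕ²(1 − fₕ)sₕ²/nₕ with Wₕ = Nₕ/N, N = 23090.
Medium: Wₕ = 0.83980078; term = 0.83980078²·(1 − 0.16079625)·2220/3118 = 0.42140223.
Very large: Wₕ = 0.16019922; term = 0.16019922²·(1 − 0.22087051)·1940/817 = 0.047479935.
Sum = 0.46888217.

0.4689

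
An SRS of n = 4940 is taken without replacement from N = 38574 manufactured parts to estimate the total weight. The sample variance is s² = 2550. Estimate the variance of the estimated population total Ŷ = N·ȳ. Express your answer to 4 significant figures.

Var(Ŷ) = N²·Var(ȳ) = N²·(1 − n/N)·s²/n.
f = 4940/38574 = 0.12806554; Var(ȳ) = 0.87193446·2550/4940 = 0.45008763.
Var(Ŷ) = 38574² · 0.45008763 = 6.6970945 × 10^8.

6.697 × 10^8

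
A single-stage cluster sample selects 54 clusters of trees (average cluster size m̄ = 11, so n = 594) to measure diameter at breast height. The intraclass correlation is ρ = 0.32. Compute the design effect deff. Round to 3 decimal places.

4.200

deff = 1 + (11 − 1)·0.32 = 1 + 3.2 = 4.2.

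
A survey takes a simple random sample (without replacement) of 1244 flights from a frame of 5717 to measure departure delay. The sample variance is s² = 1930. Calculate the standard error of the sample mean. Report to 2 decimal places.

Under SRS without replacement, Var(ȳ) = (1 − f)·s²/n with f = n/N = 1244/5717 = 0.21759664.
Var(ȳ) = (1 − 0.21759664)·1930/1244 = 0.78240336·1.5514469 = 1.2138573.
SE(ȳ) = √(1.2138573) = 1.10.

1.10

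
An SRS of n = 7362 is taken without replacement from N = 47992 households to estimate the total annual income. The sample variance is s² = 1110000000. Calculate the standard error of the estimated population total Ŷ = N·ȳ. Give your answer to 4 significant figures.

1.715 × 10^7

Var(Ŷ) = N²·Var(ȳ) = N²·(1 − n/N)·s²/n.
f = 7362/47992 = 0.15340057; Var(ȳ) = 0.84659943·1110000000/7362 = 127645.39.
Var(Ŷ) = 47992² · 127645.39 = 2.9399696 × 10^14.
SE(Ŷ) = √(2.9399696 × 10^14) = 1.715 × 10^7.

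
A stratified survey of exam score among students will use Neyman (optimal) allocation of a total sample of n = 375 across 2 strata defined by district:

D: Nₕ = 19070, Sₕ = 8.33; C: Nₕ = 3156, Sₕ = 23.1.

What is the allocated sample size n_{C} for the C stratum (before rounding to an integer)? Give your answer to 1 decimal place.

118.0

Neyman allocation: nₕ = n·NₕSₕ / Σⱼ NⱼSⱼ.
Σ NⱼSⱼ = 19070·8.33 + 3156·23.1 = 231756.7.
n_{C} = 375·3156·23.1 / 231756.7 = 118.0.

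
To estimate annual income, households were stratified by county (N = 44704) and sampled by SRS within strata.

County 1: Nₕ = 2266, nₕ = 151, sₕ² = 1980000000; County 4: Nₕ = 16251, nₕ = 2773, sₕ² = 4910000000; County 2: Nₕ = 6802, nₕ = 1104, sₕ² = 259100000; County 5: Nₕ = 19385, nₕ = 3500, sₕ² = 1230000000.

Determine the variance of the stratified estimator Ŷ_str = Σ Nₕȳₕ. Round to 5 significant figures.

Var(Ŷ_str) = Σₕ Nₕ²(1 − fₕ)sₕ²/nₕ.
County 1: 2266²·(1 − 151/2266)·1980000000/151 = 6.2843233 × 10^13.
County 4: 16251²·(1 − 2773/16251)·4910000000/2773 = 3.8782622 × 10^14.
County 2: 6802²·(1 − 1104/6802)·259100000/1104 = 9.0961458 × 10^12.
County 5: 19385²·(1 − 3500/19385)·1230000000/3500 = 1.0821565 × 10^14.
Sum = 5.6798125 × 10^14.

5.6798 × 10^14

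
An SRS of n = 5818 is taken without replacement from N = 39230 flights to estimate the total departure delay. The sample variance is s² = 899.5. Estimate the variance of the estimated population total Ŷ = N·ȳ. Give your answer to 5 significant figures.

Var(Ŷ) = N²·Var(ȳ) = N²·(1 − n/N)·s²/n.
f = 5818/39230 = 0.14830487; Var(ȳ) = 0.85169513·899.5/5818 = 0.13167751.
Var(Ŷ) = 39230² · 0.13167751 = 2.0265075 × 10^8.

2.0265 × 10^8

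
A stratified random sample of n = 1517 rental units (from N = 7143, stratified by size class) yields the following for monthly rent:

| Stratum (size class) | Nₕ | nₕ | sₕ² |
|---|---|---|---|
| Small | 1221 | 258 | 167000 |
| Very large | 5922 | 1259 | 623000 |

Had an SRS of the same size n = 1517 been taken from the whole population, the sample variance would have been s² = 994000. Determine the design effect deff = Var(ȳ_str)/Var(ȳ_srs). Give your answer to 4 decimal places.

Var(ȳ_str) = Σ Wₕ²(1−fₕ)sₕ²/nₕ with Wₕ = Nₕ/7143:
  Small: (1221/7143)²·(1−258/1221)·167000/258 = 14.91686
  Very large: (5922/7143)²·(1−1259/5922)·623000/1259 = 267.81496
  → Var(ȳ_str) = 282.73182.
Var(ȳ_srs) = (1 − 1517/7143)·994000/1517 = 516.08339.
deff = 282.73182 / 516.08339 = 0.5478.

0.5478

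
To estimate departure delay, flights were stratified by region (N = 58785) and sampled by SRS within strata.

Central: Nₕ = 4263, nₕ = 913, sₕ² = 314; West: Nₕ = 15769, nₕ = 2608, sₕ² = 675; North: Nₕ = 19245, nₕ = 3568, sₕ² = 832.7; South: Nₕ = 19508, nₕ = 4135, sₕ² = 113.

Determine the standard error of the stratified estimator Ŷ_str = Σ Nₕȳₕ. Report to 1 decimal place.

11714.6

Var(Ŷ_str) = Σₕ Nₕ²(1 − fₕ)sₕ²/nₕ.
Central: 4263²·(1 − 913/4263)·314/913 = 4.911555 × 10^6.
West: 15769²·(1 − 2608/15769)·675/2608 = 5.3714214 × 10^7.
North: 19245²·(1 − 3568/19245)·832.7/3568 = 7.0411662 × 10^7.
South: 19508²·(1 − 4135/19508)·113/4135 = 8.1954783 × 10^6.
Sum = 1.3723291 × 10^8.
SE = √(1.3723291 × 10^8) = 11714.6.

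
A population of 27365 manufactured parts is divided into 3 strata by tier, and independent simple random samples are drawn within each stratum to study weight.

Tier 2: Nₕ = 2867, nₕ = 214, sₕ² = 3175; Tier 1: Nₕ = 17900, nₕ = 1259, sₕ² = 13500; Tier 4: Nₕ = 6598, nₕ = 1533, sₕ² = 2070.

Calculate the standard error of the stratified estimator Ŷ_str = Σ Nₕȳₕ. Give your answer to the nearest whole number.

Var(Ŷ_str) = Σₕ Nₕ²(1 − fₕ)sₕ²/nₕ.
Tier 2: 2867²·(1 − 214/2867)·3175/214 = 1.1284827 × 10^8.
Tier 1: 17900²·(1 − 1259/17900)·13500/1259 = 3.194041 × 10^9.
Tier 4: 6598²·(1 − 1533/6598)·2070/1533 = 4.5125284 × 10^7.
Sum = 3.3520146 × 10^9.
SE = √(3.3520146 × 10^9) = 57897.

57897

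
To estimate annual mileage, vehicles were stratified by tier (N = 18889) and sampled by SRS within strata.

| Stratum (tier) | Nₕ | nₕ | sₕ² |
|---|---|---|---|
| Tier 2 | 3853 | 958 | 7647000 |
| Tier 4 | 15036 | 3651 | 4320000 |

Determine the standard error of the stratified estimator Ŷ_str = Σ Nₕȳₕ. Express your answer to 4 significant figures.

Var(Ŷ_str) = Σₕ Nₕ²(1 − fₕ)sₕ²/nₕ.
Tier 2: 3853²·(1 − 958/3853)·7647000/958 = 8.9037541 × 10^10.
Tier 4: 15036²·(1 − 3651/15036)·4320000/3651 = 2.0255234 × 10^11.
Sum = 2.9158988 × 10^11.
SE = √(2.9158988 × 10^11) = 540000.

540000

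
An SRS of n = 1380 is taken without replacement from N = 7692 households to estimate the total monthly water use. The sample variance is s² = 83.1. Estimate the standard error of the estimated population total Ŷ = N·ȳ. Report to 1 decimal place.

Var(Ŷ) = N²·Var(ȳ) = N²·(1 − n/N)·s²/n.
f = 1380/7692 = 0.17940718; Var(ȳ) = 0.82059282·83.1/1380 = 0.049413959.
Var(Ŷ) = 7692² · 0.049413959 = 2.923669 × 10^6.
SE(Ŷ) = √(2.923669 × 10^6) = 1709.9.

1709.9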